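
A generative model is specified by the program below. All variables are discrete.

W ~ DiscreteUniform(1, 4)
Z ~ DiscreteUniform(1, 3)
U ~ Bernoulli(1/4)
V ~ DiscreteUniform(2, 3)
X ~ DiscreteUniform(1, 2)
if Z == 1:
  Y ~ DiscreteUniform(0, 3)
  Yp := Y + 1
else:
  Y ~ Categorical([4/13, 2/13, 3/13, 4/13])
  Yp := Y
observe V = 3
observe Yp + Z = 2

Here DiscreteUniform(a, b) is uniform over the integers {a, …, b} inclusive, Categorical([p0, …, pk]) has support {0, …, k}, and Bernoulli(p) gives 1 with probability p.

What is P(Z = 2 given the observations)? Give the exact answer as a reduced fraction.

Enumerate traces; 32 have nonzero weight after conditioning:
  (W=1, Z=1, U=0, V=3, X=1, Y=0) weight 1/256
  (W=1, Z=1, U=0, V=3, X=2, Y=0) weight 1/256
  (W=1, Z=1, U=1, V=3, X=1, Y=0) weight 1/768
  (W=1, Z=1, U=1, V=3, X=2, Y=0) weight 1/768
  (W=1, Z=2, U=0, V=3, X=1, Y=0) weight 1/208
  (W=1, Z=2, U=0, V=3, X=2, Y=0) weight 1/208
  (W=1, Z=2, U=1, V=3, X=1, Y=0) weight 1/624
  (W=1, Z=2, U=1, V=3, X=2, Y=0) weight 1/624
  … 24 more
Group by Z:
  weight(Z=1) = 1/24
  weight(Z=2) = 2/39
Total weight = 1/24 + 2/39 = 29/312
P(Z=1 | obs) = 1/24 / 29/312 = 13/29
P(Z=2 | obs) = 2/39 / 29/312 = 16/29

P(Z = 2 | obs) = 16/29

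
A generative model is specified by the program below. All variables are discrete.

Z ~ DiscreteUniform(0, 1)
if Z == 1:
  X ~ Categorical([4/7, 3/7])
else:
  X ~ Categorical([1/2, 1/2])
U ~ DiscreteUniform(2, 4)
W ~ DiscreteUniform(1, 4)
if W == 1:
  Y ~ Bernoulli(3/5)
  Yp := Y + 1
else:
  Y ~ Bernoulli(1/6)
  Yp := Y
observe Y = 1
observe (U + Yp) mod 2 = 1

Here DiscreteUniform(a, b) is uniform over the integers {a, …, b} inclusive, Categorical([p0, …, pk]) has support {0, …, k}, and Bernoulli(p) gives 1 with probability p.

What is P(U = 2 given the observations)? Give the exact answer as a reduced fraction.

Enumerate traces; 28 have nonzero weight after conditioning:
  (Z=0, X=0, U=2, W=2, Y=1) weight 1/288
  (Z=0, X=0, U=2, W=3, Y=1) weight 1/288
  (Z=0, X=0, U=2, W=4, Y=1) weight 1/288
  (Z=0, X=0, U=3, W=1, Y=1) weight 1/80
  (Z=0, X=0, U=4, W=2, Y=1) weight 1/288
  (Z=0, X=0, U=4, W=3, Y=1) weight 1/288
  (Z=0, X=0, U=4, W=4, Y=1) weight 1/288
  (Z=0, X=1, U=2, W=2, Y=1) weight 1/288
  … 20 more
Group by U:
  weight(U=2) = 1/24
  weight(U=3) = 1/20
  weight(U=4) = 1/24
Total weight = 1/24 + 1/20 + 1/24 = 2/15
P(U=2 | obs) = 1/24 / 2/15 = 5/16
P(U=3 | obs) = 1/20 / 2/15 = 3/8
P(U=4 | obs) = 1/24 / 2/15 = 5/16

P(U = 2 | obs) = 5/16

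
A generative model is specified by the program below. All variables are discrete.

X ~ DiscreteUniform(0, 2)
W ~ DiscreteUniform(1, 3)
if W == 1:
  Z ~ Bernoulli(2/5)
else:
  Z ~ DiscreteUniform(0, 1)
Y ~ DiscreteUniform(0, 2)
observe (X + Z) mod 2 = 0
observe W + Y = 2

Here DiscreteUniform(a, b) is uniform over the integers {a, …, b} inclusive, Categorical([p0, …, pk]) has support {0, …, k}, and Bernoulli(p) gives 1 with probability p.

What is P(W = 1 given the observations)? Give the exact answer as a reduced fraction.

P(W = 1 | obs) = 16/31

Enumerate traces; 6 have nonzero weight after conditioning:
  (X=0, W=1, Z=0, Y=1) weight 1/45
  (X=0, W=2, Z=0, Y=0) weight 1/54
  (X=1, W=1, Z=1, Y=1) weight 2/135
  (X=1, W=2, Z=1, Y=0) weight 1/54
  (X=2, W=1, Z=0, Y=1) weight 1/45
  (X=2, W=2, Z=0, Y=0) weight 1/54
Group by W:
  weight(W=1) = 8/135
  weight(W=2) = 1/18
Total weight = 8/135 + 1/18 = 31/270
P(W=1 | obs) = 8/135 / 31/270 = 16/31
P(W=2 | obs) = 1/18 / 31/270 = 15/31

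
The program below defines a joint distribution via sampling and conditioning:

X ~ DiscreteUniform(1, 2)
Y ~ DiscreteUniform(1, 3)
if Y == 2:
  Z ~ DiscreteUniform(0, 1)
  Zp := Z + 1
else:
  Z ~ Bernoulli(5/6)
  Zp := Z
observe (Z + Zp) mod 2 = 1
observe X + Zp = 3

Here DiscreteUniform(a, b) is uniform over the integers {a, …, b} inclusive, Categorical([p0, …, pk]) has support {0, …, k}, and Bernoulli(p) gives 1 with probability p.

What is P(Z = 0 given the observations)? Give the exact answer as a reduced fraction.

P(Z = 0 | obs) = 1/2

Enumerate traces; 2 have nonzero weight after conditioning:
  (X=1, Y=2, Z=1) weight 1/12
  (X=2, Y=2, Z=0) weight 1/12
Group by Z:
  weight(Z=0) = 1/12
  weight(Z=1) = 1/12
Total weight = 1/12 + 1/12 = 1/6
P(Z=0 | obs) = 1/12 / 1/6 = 1/2
P(Z=1 | obs) = 1/12 / 1/6 = 1/2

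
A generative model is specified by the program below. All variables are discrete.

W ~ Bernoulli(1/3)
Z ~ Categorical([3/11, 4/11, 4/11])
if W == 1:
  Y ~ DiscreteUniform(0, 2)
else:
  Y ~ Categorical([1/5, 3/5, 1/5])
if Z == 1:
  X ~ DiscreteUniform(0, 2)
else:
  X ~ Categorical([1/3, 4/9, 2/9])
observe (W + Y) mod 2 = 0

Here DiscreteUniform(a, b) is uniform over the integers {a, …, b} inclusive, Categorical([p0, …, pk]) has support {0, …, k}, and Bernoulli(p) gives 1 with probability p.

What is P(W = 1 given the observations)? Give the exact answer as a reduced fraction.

Enumerate traces; 27 have nonzero weight after conditioning:
  (W=0, Z=0, Y=0, X=0) weight 2/165
  (W=0, Z=0, Y=0, X=1) weight 8/495
  (W=0, Z=0, Y=0, X=2) weight 4/495
  (W=0, Z=0, Y=2, X=0) weight 2/165
  (W=0, Z=0, Y=2, X=1) weight 8/495
  (W=0, Z=0, Y=2, X=2) weight 4/495
  (W=0, Z=1, Y=0, X=0) weight 8/495
  (W=0, Z=1, Y=0, X=1) weight 8/495
  (W=1, Z=0, Y=1, X=0) weight 1/99
  … 18 more
Group by W:
  weight(W=0) = 4/15
  weight(W=1) = 1/9
Total weight = 4/15 + 1/9 = 17/45
P(W=0 | obs) = 4/15 / 17/45 = 12/17
P(W=1 | obs) = 1/9 / 17/45 = 5/17

P(W = 1 | obs) = 5/17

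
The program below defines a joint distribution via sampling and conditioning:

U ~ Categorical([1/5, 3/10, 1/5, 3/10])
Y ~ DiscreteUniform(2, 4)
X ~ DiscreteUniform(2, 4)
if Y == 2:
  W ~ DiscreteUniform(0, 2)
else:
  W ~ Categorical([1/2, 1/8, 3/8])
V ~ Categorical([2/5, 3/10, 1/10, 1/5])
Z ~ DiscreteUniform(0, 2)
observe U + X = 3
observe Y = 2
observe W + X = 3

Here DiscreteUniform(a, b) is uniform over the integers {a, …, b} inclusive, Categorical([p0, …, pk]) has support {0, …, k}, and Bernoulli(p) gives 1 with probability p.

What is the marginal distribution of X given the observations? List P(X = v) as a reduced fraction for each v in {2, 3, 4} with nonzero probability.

P(X=2) = 3/5, P(X=3) = 2/5

Enumerate traces; 24 have nonzero weight after conditioning:
  (U=0, Y=2, X=3, W=0, V=0, Z=0) weight 2/2025
  (U=0, Y=2, X=3, W=0, V=0, Z=1) weight 2/2025
  (U=0, Y=2, X=3, W=0, V=0, Z=2) weight 2/2025
  (U=0, Y=2, X=3, W=0, V=1, Z=0) weight 1/1350
  (U=0, Y=2, X=3, W=0, V=1, Z=1) weight 1/1350
  (U=0, Y=2, X=3, W=0, V=1, Z=2) weight 1/1350
  (U=0, Y=2, X=3, W=0, V=2, Z=0) weight 1/4050
  (U=0, Y=2, X=3, W=0, V=2, Z=1) weight 1/4050
  (U=1, Y=2, X=2, W=1, V=0, Z=0) weight 1/675
  … 15 more
Group by X:
  weight(X=2) = 1/90
  weight(X=3) = 1/135
Total weight = 1/90 + 1/135 = 1/54
P(X=2 | obs) = 1/90 / 1/54 = 3/5
P(X=3 | obs) = 1/135 / 1/54 = 2/5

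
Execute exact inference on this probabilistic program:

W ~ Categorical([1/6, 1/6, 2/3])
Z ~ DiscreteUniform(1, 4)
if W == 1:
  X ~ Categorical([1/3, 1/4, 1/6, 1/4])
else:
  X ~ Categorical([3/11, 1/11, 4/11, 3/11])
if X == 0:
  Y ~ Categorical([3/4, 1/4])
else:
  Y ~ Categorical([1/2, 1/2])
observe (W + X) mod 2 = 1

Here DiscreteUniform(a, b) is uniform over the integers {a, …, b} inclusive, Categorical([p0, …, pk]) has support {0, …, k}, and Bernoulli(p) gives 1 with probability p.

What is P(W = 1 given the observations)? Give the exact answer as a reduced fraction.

Enumerate traces; 48 have nonzero weight after conditioning:
  (W=0, Z=1, X=1, Y=0) weight 1/528
  (W=0, Z=1, X=1, Y=1) weight 1/528
  (W=0, Z=1, X=3, Y=0) weight 1/176
  (W=0, Z=1, X=3, Y=1) weight 1/176
  (W=0, Z=2, X=1, Y=0) weight 1/528
  (W=0, Z=2, X=1, Y=1) weight 1/528
  (W=0, Z=2, X=3, Y=0) weight 1/176
  (W=0, Z=2, X=3, Y=1) weight 1/176
  (W=1, Z=1, X=0, Y=0) weight 1/96
  (W=2, Z=1, X=1, Y=0) weight 1/132
  … 38 more
Group by W:
  weight(W=0) = 2/33
  weight(W=1) = 1/12
  weight(W=2) = 8/33
Total weight = 2/33 + 1/12 + 8/33 = 17/44
P(W=0 | obs) = 2/33 / 17/44 = 8/51
P(W=1 | obs) = 1/12 / 17/44 = 11/51
P(W=2 | obs) = 8/33 / 17/44 = 32/51

P(W = 1 | obs) = 11/51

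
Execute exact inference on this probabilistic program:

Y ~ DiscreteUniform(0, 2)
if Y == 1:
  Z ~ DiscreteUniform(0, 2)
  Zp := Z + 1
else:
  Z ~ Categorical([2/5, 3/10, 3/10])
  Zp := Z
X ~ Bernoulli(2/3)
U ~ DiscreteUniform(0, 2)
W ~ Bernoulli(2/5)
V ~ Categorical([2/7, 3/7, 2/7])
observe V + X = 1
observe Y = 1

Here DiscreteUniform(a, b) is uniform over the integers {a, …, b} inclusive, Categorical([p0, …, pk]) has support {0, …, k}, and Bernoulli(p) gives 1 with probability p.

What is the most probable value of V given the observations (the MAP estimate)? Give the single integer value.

argmax_v P(V = v | obs) = 0

Enumerate traces; 36 have nonzero weight after conditioning:
  (Y=1, Z=0, X=0, U=0, W=0, V=1) weight 1/315
  (Y=1, Z=0, X=0, U=0, W=1, V=1) weight 2/945
  (Y=1, Z=0, X=0, U=1, W=0, V=1) weight 1/315
  (Y=1, Z=0, X=0, U=1, W=1, V=1) weight 2/945
  (Y=1, Z=0, X=0, U=2, W=0, V=1) weight 1/315
  (Y=1, Z=0, X=0, U=2, W=1, V=1) weight 2/945
  (Y=1, Z=0, X=1, U=0, W=0, V=0) weight 4/945
  (Y=1, Z=0, X=1, U=0, W=1, V=0) weight 8/2835
  … 28 more
Group by V:
  weight(V=0) = 4/63
  weight(V=1) = 1/21
Total weight = 4/63 + 1/21 = 1/9
P(V=0 | obs) = 4/63 / 1/9 = 4/7
P(V=1 | obs) = 1/21 / 1/9 = 3/7
argmax = 0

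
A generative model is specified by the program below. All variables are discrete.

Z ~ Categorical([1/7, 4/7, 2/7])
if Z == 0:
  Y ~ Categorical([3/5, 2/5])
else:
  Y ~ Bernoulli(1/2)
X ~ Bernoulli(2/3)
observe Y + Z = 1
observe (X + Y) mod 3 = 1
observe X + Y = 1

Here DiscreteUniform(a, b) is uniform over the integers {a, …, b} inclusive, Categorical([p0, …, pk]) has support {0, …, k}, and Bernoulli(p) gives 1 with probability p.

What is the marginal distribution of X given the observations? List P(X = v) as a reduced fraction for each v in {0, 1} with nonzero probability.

Enumerate traces; 2 have nonzero weight after conditioning:
  (Z=0, Y=1, X=0) weight 2/105
  (Z=1, Y=0, X=1) weight 4/21
Group by X:
  weight(X=0) = 2/105
  weight(X=1) = 4/21
Total weight = 2/105 + 4/21 = 22/105
P(X=0 | obs) = 2/105 / 22/105 = 1/11
P(X=1 | obs) = 4/21 / 22/105 = 10/11

P(X=0) = 1/11, P(X=1) = 10/11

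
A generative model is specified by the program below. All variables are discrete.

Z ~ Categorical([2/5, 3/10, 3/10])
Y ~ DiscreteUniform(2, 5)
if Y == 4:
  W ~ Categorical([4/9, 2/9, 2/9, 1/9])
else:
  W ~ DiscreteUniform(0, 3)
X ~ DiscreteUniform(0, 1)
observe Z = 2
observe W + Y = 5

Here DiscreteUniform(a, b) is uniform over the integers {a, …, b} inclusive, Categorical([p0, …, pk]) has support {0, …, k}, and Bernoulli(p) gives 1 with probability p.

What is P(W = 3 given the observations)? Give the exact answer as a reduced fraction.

Enumerate traces; 8 have nonzero weight after conditioning:
  (Z=2, Y=2, W=3, X=0) weight 3/320
  (Z=2, Y=2, W=3, X=1) weight 3/320
  (Z=2, Y=3, W=2, X=0) weight 3/320
  (Z=2, Y=3, W=2, X=1) weight 3/320
  (Z=2, Y=4, W=1, X=0) weight 1/120
  (Z=2, Y=4, W=1, X=1) weight 1/120
  (Z=2, Y=5, W=0, X=0) weight 3/320
  (Z=2, Y=5, W=0, X=1) weight 3/320
Group by W:
  weight(W=0) = 3/160
  weight(W=1) = 1/60
  weight(W=2) = 3/160
  weight(W=3) = 3/160
Total weight = 3/160 + 1/60 + 3/160 + 3/160 = 7/96
P(W=0 | obs) = 3/160 / 7/96 = 9/35
P(W=1 | obs) = 1/60 / 7/96 = 8/35
P(W=2 | obs) = 3/160 / 7/96 = 9/35
P(W=3 | obs) = 3/160 / 7/96 = 9/35

P(W = 3 | obs) = 9/35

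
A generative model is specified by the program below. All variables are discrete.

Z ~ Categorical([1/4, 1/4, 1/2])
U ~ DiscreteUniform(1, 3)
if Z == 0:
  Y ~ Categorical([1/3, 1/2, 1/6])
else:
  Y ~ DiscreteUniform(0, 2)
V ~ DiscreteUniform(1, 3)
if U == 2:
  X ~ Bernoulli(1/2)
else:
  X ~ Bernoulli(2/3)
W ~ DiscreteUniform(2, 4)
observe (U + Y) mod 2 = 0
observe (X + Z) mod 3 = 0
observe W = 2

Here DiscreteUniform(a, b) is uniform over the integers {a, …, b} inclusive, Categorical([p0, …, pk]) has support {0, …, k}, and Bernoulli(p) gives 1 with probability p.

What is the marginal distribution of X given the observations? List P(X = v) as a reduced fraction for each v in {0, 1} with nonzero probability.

P(X=0) = 3/11, P(X=1) = 8/11

Enumerate traces; 24 have nonzero weight after conditioning:
  (Z=0, U=1, Y=1, V=1, X=0, W=2) weight 1/648
  (Z=0, U=1, Y=1, V=2, X=0, W=2) weight 1/648
  (Z=0, U=1, Y=1, V=3, X=0, W=2) weight 1/648
  (Z=0, U=2, Y=0, V=1, X=0, W=2) weight 1/648
  (Z=0, U=2, Y=0, V=2, X=0, W=2) weight 1/648
  (Z=0, U=2, Y=0, V=3, X=0, W=2) weight 1/648
  (Z=0, U=2, Y=2, V=1, X=0, W=2) weight 1/1296
  (Z=0, U=2, Y=2, V=2, X=0, W=2) weight 1/1296
  (Z=2, U=1, Y=1, V=1, X=1, W=2) weight 1/243
  … 15 more
Group by X:
  weight(X=0) = 7/432
  weight(X=1) = 7/162
Total weight = 7/432 + 7/162 = 77/1296
P(X=0 | obs) = 7/432 / 77/1296 = 3/11
P(X=1 | obs) = 7/162 / 77/1296 = 8/11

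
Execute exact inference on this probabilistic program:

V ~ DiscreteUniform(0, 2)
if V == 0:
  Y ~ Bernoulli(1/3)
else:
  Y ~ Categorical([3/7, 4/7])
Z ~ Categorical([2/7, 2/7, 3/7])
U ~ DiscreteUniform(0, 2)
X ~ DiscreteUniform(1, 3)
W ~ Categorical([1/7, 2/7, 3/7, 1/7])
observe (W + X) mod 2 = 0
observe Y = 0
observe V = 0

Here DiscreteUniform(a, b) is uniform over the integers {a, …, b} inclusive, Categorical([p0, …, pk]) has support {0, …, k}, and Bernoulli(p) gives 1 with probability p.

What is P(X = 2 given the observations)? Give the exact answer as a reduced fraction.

Enumerate traces; 54 have nonzero weight after conditioning:
  (V=0, Y=0, Z=0, U=0, X=1, W=1) weight 8/3969
  (V=0, Y=0, Z=0, U=0, X=1, W=3) weight 4/3969
  (V=0, Y=0, Z=0, U=0, X=2, W=0) weight 4/3969
  (V=0, Y=0, Z=0, U=0, X=2, W=2) weight 4/1323
  (V=0, Y=0, Z=0, U=0, X=3, W=1) weight 8/3969
  (V=0, Y=0, Z=0, U=0, X=3, W=3) weight 4/3969
  (V=0, Y=0, Z=0, U=1, X=1, W=1) weight 8/3969
  (V=0, Y=0, Z=0, U=1, X=1, W=3) weight 4/3969
  … 46 more
Group by X:
  weight(X=1) = 2/63
  weight(X=2) = 8/189
  weight(X=3) = 2/63
Total weight = 2/63 + 8/189 + 2/63 = 20/189
P(X=1 | obs) = 2/63 / 20/189 = 3/10
P(X=2 | obs) = 8/189 / 20/189 = 2/5
P(X=3 | obs) = 2/63 / 20/189 = 3/10

P(X = 2 | obs) = 2/5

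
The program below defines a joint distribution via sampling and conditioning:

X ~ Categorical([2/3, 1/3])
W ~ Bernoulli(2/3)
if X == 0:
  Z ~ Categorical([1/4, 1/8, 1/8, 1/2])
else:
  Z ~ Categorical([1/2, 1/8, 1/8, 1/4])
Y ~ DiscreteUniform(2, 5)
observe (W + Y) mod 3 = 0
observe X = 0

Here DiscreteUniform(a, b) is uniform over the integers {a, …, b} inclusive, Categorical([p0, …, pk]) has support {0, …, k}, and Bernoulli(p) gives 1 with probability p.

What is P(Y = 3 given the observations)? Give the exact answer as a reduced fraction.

Enumerate traces; 12 have nonzero weight after conditioning:
  (X=0, W=0, Z=0, Y=3) weight 1/72
  (X=0, W=0, Z=1, Y=3) weight 1/144
  (X=0, W=0, Z=2, Y=3) weight 1/144
  (X=0, W=0, Z=3, Y=3) weight 1/36
  (X=0, W=1, Z=0, Y=2) weight 1/36
  (X=0, W=1, Z=0, Y=5) weight 1/36
  (X=0, W=1, Z=1, Y=2) weight 1/72
  (X=0, W=1, Z=1, Y=5) weight 1/72
  … 4 more
Group by Y:
  weight(Y=2) = 1/9
  weight(Y=3) = 1/18
  weight(Y=5) = 1/9
Total weight = 1/9 + 1/18 + 1/9 = 5/18
P(Y=2 | obs) = 1/9 / 5/18 = 2/5
P(Y=3 | obs) = 1/18 / 5/18 = 1/5
P(Y=5 | obs) = 1/9 / 5/18 = 2/5

P(Y = 3 | obs) = 1/5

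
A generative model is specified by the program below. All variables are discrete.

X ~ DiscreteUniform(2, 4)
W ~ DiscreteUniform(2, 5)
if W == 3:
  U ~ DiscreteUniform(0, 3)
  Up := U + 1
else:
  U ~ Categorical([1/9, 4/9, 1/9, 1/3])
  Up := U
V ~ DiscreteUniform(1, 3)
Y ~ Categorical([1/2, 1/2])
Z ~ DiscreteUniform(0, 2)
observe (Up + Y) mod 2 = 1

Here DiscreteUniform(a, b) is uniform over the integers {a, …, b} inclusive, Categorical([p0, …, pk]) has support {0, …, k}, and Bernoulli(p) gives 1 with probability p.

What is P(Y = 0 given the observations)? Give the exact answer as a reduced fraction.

Enumerate traces; 432 have nonzero weight after conditioning:
  (X=2, W=2, U=0, V=1, Y=1, Z=0) weight 1/1944
  (X=2, W=2, U=0, V=1, Y=1, Z=1) weight 1/1944
  (X=2, W=2, U=0, V=1, Y=1, Z=2) weight 1/1944
  (X=2, W=2, U=0, V=2, Y=1, Z=0) weight 1/1944
  (X=2, W=2, U=0, V=2, Y=1, Z=1) weight 1/1944
  (X=2, W=2, U=0, V=2, Y=1, Z=2) weight 1/1944
  (X=2, W=2, U=0, V=3, Y=1, Z=0) weight 1/1944
  (X=2, W=2, U=0, V=3, Y=1, Z=1) weight 1/1944
  (X=2, W=2, U=1, V=1, Y=0, Z=0) weight 1/486
  … 423 more
Group by Y:
  weight(Y=0) = 17/48
  weight(Y=1) = 7/48
Total weight = 17/48 + 7/48 = 1/2
P(Y=0 | obs) = 17/48 / 1/2 = 17/24
P(Y=1 | obs) = 7/48 / 1/2 = 7/24

P(Y = 0 | obs) = 17/24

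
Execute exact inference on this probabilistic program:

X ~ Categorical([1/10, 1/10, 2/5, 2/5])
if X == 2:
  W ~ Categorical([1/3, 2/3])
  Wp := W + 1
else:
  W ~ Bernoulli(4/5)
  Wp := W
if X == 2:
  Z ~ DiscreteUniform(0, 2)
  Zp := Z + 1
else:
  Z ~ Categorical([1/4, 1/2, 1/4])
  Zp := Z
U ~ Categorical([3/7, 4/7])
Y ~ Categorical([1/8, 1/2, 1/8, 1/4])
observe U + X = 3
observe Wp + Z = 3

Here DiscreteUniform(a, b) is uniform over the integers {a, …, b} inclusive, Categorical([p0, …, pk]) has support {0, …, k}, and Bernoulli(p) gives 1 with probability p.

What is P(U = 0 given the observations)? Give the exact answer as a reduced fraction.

Enumerate traces; 12 have nonzero weight after conditioning:
  (X=2, W=0, Z=2, U=1, Y=0) weight 1/315
  (X=2, W=0, Z=2, U=1, Y=1) weight 4/315
  (X=2, W=0, Z=2, U=1, Y=2) weight 1/315
  (X=2, W=0, Z=2, U=1, Y=3) weight 2/315
  (X=2, W=1, Z=1, U=1, Y=0) weight 2/315
  (X=2, W=1, Z=1, U=1, Y=1) weight 8/315
  (X=2, W=1, Z=1, U=1, Y=2) weight 2/315
  (X=2, W=1, Z=1, U=1, Y=3) weight 4/315
  (X=3, W=1, Z=2, U=0, Y=0) weight 3/700
  … 3 more
Group by U:
  weight(U=0) = 6/175
  weight(U=1) = 8/105
Total weight = 6/175 + 8/105 = 58/525
P(U=0 | obs) = 6/175 / 58/525 = 9/29
P(U=1 | obs) = 8/105 / 58/525 = 20/29

P(U = 0 | obs) = 9/29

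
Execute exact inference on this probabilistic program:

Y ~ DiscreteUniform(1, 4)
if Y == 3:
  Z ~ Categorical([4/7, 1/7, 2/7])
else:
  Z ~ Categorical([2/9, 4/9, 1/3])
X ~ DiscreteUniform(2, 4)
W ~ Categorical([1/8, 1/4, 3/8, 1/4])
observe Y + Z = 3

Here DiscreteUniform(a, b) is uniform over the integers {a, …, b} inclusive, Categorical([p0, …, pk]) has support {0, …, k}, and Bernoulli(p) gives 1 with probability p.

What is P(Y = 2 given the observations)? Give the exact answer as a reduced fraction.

Enumerate traces; 36 have nonzero weight after conditioning:
  (Y=1, Z=2, X=2, W=0) weight 1/288
  (Y=1, Z=2, X=2, W=1) weight 1/144
  (Y=1, Z=2, X=2, W=2) weight 1/96
  (Y=1, Z=2, X=2, W=3) weight 1/144
  (Y=1, Z=2, X=3, W=0) weight 1/288
  (Y=1, Z=2, X=3, W=1) weight 1/144
  (Y=1, Z=2, X=3, W=2) weight 1/96
  (Y=1, Z=2, X=3, W=3) weight 1/144
  (Y=2, Z=1, X=2, W=0) weight 1/216
  (Y=3, Z=0, X=2, W=0) weight 1/168
  … 26 more
Group by Y:
  weight(Y=1) = 1/12
  weight(Y=2) = 1/9
  weight(Y=3) = 1/7
Total weight = 1/12 + 1/9 + 1/7 = 85/252
P(Y=1 | obs) = 1/12 / 85/252 = 21/85
P(Y=2 | obs) = 1/9 / 85/252 = 28/85
P(Y=3 | obs) = 1/7 / 85/252 = 36/85

P(Y = 2 | obs) = 28/85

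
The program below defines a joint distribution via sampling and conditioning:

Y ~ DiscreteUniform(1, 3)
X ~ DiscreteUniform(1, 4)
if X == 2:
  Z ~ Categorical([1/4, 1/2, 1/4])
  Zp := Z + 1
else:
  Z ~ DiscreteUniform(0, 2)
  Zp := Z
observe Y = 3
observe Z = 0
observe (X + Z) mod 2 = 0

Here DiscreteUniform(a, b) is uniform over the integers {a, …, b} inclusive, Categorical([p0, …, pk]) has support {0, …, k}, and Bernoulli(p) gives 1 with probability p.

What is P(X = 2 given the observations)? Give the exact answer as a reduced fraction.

Enumerate traces; 2 have nonzero weight after conditioning:
  (Y=3, X=2, Z=0) weight 1/48
  (Y=3, X=4, Z=0) weight 1/36
Group by X:
  weight(X=2) = 1/48
  weight(X=4) = 1/36
Total weight = 1/48 + 1/36 = 7/144
P(X=2 | obs) = 1/48 / 7/144 = 3/7
P(X=4 | obs) = 1/36 / 7/144 = 4/7

P(X = 2 | obs) = 3/7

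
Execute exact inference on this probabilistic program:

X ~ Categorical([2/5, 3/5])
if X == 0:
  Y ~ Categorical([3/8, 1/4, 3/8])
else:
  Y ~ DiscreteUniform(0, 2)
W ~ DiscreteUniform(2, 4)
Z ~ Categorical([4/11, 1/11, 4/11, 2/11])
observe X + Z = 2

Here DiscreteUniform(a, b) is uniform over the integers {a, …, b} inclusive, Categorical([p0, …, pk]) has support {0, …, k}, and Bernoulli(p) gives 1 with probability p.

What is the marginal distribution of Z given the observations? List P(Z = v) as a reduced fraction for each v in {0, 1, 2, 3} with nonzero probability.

Enumerate traces; 18 have nonzero weight after conditioning:
  (X=0, Y=0, W=2, Z=2) weight 1/55
  (X=0, Y=0, W=3, Z=2) weight 1/55
  (X=0, Y=0, W=4, Z=2) weight 1/55
  (X=0, Y=1, W=2, Z=2) weight 2/165
  (X=0, Y=1, W=3, Z=2) weight 2/165
  (X=0, Y=1, W=4, Z=2) weight 2/165
  (X=0, Y=2, W=2, Z=2) weight 1/55
  (X=0, Y=2, W=3, Z=2) weight 1/55
  (X=1, Y=0, W=2, Z=1) weight 1/165
  … 9 more
Group by Z:
  weight(Z=1) = 3/55
  weight(Z=2) = 8/55
Total weight = 3/55 + 8/55 = 1/5
P(Z=1 | obs) = 3/55 / 1/5 = 3/11
P(Z=2 | obs) = 8/55 / 1/5 = 8/11

P(Z=1) = 3/11, P(Z=2) = 8/11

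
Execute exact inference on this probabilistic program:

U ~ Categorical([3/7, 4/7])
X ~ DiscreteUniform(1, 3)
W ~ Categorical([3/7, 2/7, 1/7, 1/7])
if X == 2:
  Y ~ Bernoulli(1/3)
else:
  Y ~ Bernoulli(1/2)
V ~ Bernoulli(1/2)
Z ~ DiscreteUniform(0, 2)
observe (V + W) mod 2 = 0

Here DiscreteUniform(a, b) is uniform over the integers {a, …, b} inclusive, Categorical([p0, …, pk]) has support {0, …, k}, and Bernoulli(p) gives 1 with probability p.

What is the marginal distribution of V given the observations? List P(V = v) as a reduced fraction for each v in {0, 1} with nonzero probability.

P(V=0) = 4/7, P(V=1) = 3/7

Enumerate traces; 144 have nonzero weight after conditioning:
  (U=0, X=1, W=0, Y=0, V=0, Z=0) weight 1/196
  (U=0, X=1, W=0, Y=0, V=0, Z=1) weight 1/196
  (U=0, X=1, W=0, Y=0, V=0, Z=2) weight 1/196
  (U=0, X=1, W=0, Y=1, V=0, Z=0) weight 1/196
  (U=0, X=1, W=0, Y=1, V=0, Z=1) weight 1/196
  (U=0, X=1, W=0, Y=1, V=0, Z=2) weight 1/196
  (U=0, X=1, W=1, Y=0, V=1, Z=0) weight 1/294
  (U=0, X=1, W=1, Y=0, V=1, Z=1) weight 1/294
  … 136 more
Group by V:
  weight(V=0) = 2/7
  weight(V=1) = 3/14
Total weight = 2/7 + 3/14 = 1/2
P(V=0 | obs) = 2/7 / 1/2 = 4/7
P(V=1 | obs) = 3/14 / 1/2 = 3/7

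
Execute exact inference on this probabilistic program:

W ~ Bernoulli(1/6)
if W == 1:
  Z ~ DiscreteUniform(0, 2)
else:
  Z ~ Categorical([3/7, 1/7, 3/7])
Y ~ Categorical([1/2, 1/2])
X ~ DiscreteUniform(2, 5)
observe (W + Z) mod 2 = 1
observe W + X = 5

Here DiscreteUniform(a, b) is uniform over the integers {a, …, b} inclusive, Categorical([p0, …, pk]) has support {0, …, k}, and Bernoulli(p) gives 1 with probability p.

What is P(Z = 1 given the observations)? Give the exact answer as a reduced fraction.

P(Z = 1 | obs) = 15/29

Enumerate traces; 6 have nonzero weight after conditioning:
  (W=0, Z=1, Y=0, X=5) weight 5/336
  (W=0, Z=1, Y=1, X=5) weight 5/336
  (W=1, Z=0, Y=0, X=4) weight 1/144
  (W=1, Z=0, Y=1, X=4) weight 1/144
  (W=1, Z=2, Y=0, X=4) weight 1/144
  (W=1, Z=2, Y=1, X=4) weight 1/144
Group by Z:
  weight(Z=0) = 1/72
  weight(Z=1) = 5/168
  weight(Z=2) = 1/72
Total weight = 1/72 + 5/168 + 1/72 = 29/504
P(Z=0 | obs) = 1/72 / 29/504 = 7/29
P(Z=1 | obs) = 5/168 / 29/504 = 15/29
P(Z=2 | obs) = 1/72 / 29/504 = 7/29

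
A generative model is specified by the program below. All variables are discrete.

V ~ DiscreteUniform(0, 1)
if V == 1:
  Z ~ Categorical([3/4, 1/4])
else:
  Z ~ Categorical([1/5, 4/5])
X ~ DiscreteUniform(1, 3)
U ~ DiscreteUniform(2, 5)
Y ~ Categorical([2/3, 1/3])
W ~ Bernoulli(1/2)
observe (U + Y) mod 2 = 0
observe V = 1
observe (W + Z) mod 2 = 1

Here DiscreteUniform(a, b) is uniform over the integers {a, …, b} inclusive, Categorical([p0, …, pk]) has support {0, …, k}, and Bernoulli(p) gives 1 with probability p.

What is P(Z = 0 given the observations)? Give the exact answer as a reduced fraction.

Enumerate traces; 24 have nonzero weight after conditioning:
  (V=1, Z=0, X=1, U=2, Y=0, W=1) weight 1/96
  (V=1, Z=0, X=1, U=3, Y=1, W=1) weight 1/192
  (V=1, Z=0, X=1, U=4, Y=0, W=1) weight 1/96
  (V=1, Z=0, X=1, U=5, Y=1, W=1) weight 1/192
  (V=1, Z=0, X=2, U=2, Y=0, W=1) weight 1/96
  (V=1, Z=0, X=2, U=3, Y=1, W=1) weight 1/192
  (V=1, Z=0, X=2, U=4, Y=0, W=1) weight 1/96
  (V=1, Z=0, X=2, U=5, Y=1, W=1) weight 1/192
  (V=1, Z=1, X=1, U=2, Y=0, W=0) weight 1/288
  … 15 more
Group by Z:
  weight(Z=0) = 3/32
  weight(Z=1) = 1/32
Total weight = 3/32 + 1/32 = 1/8
P(Z=0 | obs) = 3/32 / 1/8 = 3/4
P(Z=1 | obs) = 1/32 / 1/8 = 1/4

P(Z = 0 | obs) = 3/4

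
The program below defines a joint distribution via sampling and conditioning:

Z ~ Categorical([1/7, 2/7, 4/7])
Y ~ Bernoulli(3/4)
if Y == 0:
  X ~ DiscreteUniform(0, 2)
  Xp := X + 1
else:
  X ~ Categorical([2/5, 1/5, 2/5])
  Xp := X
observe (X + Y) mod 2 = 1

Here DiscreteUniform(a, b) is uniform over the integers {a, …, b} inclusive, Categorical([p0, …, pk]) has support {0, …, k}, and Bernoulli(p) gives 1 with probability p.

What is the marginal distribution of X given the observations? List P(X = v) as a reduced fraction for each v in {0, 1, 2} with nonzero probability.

Enumerate traces; 9 have nonzero weight after conditioning:
  (Z=0, Y=0, X=1) weight 1/84
  (Z=0, Y=1, X=0) weight 3/70
  (Z=0, Y=1, X=2) weight 3/70
  (Z=1, Y=0, X=1) weight 1/42
  (Z=1, Y=1, X=0) weight 3/35
  (Z=1, Y=1, X=2) weight 3/35
  (Z=2, Y=0, X=1) weight 1/21
  (Z=2, Y=1, X=0) weight 6/35
  … 1 more
Group by X:
  weight(X=0) = 3/10
  weight(X=1) = 1/12
  weight(X=2) = 3/10
Total weight = 3/10 + 1/12 + 3/10 = 41/60
P(X=0 | obs) = 3/10 / 41/60 = 18/41
P(X=1 | obs) = 1/12 / 41/60 = 5/41
P(X=2 | obs) = 3/10 / 41/60 = 18/41

P(X=0) = 18/41, P(X=1) = 5/41, P(X=2) = 18/41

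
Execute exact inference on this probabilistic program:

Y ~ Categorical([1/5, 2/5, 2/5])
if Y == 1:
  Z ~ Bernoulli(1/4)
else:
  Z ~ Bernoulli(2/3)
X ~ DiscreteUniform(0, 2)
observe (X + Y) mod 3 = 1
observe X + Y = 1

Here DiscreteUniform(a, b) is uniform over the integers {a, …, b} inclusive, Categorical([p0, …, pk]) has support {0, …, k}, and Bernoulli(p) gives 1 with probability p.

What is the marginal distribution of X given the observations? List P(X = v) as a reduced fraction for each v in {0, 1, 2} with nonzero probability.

P(X=0) = 2/3, P(X=1) = 1/3

Enumerate traces; 4 have nonzero weight after conditioning:
  (Y=0, Z=0, X=1) weight 1/45
  (Y=0, Z=1, X=1) weight 2/45
  (Y=1, Z=0, X=0) weight 1/10
  (Y=1, Z=1, X=0) weight 1/30
Group by X:
  weight(X=0) = 2/15
  weight(X=1) = 1/15
Total weight = 2/15 + 1/15 = 1/5
P(X=0 | obs) = 2/15 / 1/5 = 2/3
P(X=1 | obs) = 1/15 / 1/5 = 1/3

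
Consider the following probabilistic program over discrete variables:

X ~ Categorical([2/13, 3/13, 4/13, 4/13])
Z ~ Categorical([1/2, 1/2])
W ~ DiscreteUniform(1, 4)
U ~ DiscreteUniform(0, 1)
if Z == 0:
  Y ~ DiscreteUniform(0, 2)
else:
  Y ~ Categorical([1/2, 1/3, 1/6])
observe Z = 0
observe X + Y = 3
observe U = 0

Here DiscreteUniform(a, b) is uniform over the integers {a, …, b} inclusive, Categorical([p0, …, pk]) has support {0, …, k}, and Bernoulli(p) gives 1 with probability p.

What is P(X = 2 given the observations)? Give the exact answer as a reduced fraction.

Enumerate traces; 12 have nonzero weight after conditioning:
  (X=1, Z=0, W=1, U=0, Y=2) weight 1/208
  (X=1, Z=0, W=2, U=0, Y=2) weight 1/208
  (X=1, Z=0, W=3, U=0, Y=2) weight 1/208
  (X=1, Z=0, W=4, U=0, Y=2) weight 1/208
  (X=2, Z=0, W=1, U=0, Y=1) weight 1/156
  (X=2, Z=0, W=2, U=0, Y=1) weight 1/156
  (X=2, Z=0, W=3, U=0, Y=1) weight 1/156
  (X=2, Z=0, W=4, U=0, Y=1) weight 1/156
  (X=3, Z=0, W=1, U=0, Y=0) weight 1/156
  … 3 more
Group by X:
  weight(X=1) = 1/52
  weight(X=2) = 1/39
  weight(X=3) = 1/39
Total weight = 1/52 + 1/39 + 1/39 = 11/156
P(X=1 | obs) = 1/52 / 11/156 = 3/11
P(X=2 | obs) = 1/39 / 11/156 = 4/11
P(X=3 | obs) = 1/39 / 11/156 = 4/11

P(X = 2 | obs) = 4/11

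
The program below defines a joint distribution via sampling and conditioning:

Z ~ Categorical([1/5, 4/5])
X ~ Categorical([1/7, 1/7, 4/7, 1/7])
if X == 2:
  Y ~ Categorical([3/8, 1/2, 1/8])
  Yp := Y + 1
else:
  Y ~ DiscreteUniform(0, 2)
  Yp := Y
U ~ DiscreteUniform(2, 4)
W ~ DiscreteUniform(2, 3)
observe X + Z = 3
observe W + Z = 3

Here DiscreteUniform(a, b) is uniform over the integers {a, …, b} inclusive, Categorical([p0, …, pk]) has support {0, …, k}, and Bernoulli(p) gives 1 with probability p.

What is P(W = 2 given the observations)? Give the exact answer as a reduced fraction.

Enumerate traces; 18 have nonzero weight after conditioning:
  (Z=0, X=3, Y=0, U=2, W=3) weight 1/630
  (Z=0, X=3, Y=0, U=3, W=3) weight 1/630
  (Z=0, X=3, Y=0, U=4, W=3) weight 1/630
  (Z=0, X=3, Y=1, U=2, W=3) weight 1/630
  (Z=0, X=3, Y=1, U=3, W=3) weight 1/630
  (Z=0, X=3, Y=1, U=4, W=3) weight 1/630
  (Z=0, X=3, Y=2, U=2, W=3) weight 1/630
  (Z=0, X=3, Y=2, U=3, W=3) weight 1/630
  (Z=1, X=2, Y=0, U=2, W=2) weight 1/35
  … 9 more
Group by W:
  weight(W=2) = 8/35
  weight(W=3) = 1/70
Total weight = 8/35 + 1/70 = 17/70
P(W=2 | obs) = 8/35 / 17/70 = 16/17
P(W=3 | obs) = 1/70 / 17/70 = 1/17

P(W = 2 | obs) = 16/17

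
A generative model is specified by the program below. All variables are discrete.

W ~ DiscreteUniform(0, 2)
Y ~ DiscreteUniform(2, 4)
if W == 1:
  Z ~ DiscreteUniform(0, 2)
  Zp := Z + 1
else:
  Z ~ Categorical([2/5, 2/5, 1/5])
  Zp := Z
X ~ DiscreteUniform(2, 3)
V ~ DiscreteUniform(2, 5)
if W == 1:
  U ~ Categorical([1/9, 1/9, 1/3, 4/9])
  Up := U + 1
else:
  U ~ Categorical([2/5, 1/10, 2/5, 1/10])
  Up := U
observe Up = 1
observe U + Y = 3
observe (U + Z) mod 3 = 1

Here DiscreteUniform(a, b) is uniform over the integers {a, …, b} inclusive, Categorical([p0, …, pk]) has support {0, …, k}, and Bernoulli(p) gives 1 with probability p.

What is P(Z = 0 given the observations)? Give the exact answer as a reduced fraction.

Enumerate traces; 24 have nonzero weight after conditioning:
  (W=0, Y=2, Z=0, X=2, V=2, U=1) weight 1/1800
  (W=0, Y=2, Z=0, X=2, V=3, U=1) weight 1/1800
  (W=0, Y=2, Z=0, X=2, V=4, U=1) weight 1/1800
  (W=0, Y=2, Z=0, X=2, V=5, U=1) weight 1/1800
  (W=0, Y=2, Z=0, X=3, V=2, U=1) weight 1/1800
  (W=0, Y=2, Z=0, X=3, V=3, U=1) weight 1/1800
  (W=0, Y=2, Z=0, X=3, V=4, U=1) weight 1/1800
  (W=0, Y=2, Z=0, X=3, V=5, U=1) weight 1/1800
  (W=1, Y=3, Z=1, X=2, V=2, U=0) weight 1/1944
  … 15 more
Group by Z:
  weight(Z=0) = 2/225
  weight(Z=1) = 1/243
Total weight = 2/225 + 1/243 = 79/6075
P(Z=0 | obs) = 2/225 / 79/6075 = 54/79
P(Z=1 | obs) = 1/243 / 79/6075 = 25/79

P(Z = 0 | obs) = 54/79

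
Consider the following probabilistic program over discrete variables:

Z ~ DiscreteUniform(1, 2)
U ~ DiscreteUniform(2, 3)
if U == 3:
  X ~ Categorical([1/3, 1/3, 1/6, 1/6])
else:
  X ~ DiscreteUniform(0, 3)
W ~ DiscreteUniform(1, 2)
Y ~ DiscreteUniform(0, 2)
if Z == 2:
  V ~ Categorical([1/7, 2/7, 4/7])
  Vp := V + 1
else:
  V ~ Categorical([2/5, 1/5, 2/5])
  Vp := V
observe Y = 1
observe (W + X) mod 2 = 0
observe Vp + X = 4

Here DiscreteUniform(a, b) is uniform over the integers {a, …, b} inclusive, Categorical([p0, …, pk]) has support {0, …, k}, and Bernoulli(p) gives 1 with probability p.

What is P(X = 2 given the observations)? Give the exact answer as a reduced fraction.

P(X = 2 | obs) = 3/8

Enumerate traces; 10 have nonzero weight after conditioning:
  (Z=1, U=2, X=2, W=2, Y=1, V=2) weight 1/240
  (Z=1, U=2, X=3, W=1, Y=1, V=1) weight 1/480
  (Z=1, U=3, X=2, W=2, Y=1, V=2) weight 1/360
  (Z=1, U=3, X=3, W=1, Y=1, V=1) weight 1/720
  (Z=2, U=2, X=1, W=1, Y=1, V=2) weight 1/168
  (Z=2, U=2, X=2, W=2, Y=1, V=1) weight 1/336
  (Z=2, U=2, X=3, W=1, Y=1, V=0) weight 1/672
  (Z=2, U=3, X=1, W=1, Y=1, V=2) weight 1/126
  … 2 more
Group by X:
  weight(X=1) = 1/72
  weight(X=2) = 1/84
  weight(X=3) = 1/168
Total weight = 1/72 + 1/84 + 1/168 = 2/63
P(X=1 | obs) = 1/72 / 2/63 = 7/16
P(X=2 | obs) = 1/84 / 2/63 = 3/8
P(X=3 | obs) = 1/168 / 2/63 = 3/16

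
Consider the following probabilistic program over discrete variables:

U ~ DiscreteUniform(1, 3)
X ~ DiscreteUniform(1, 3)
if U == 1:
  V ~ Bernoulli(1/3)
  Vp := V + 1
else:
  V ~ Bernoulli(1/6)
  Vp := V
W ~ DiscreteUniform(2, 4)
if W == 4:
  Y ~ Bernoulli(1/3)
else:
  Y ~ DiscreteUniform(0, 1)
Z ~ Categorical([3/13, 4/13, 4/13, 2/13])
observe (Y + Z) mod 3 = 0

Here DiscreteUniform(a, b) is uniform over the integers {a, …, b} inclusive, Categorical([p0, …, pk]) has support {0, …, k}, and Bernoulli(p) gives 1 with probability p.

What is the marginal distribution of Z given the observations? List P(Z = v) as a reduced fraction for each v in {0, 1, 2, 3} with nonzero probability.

P(Z=0) = 15/41, P(Z=2) = 16/41, P(Z=3) = 10/41

Enumerate traces; 162 have nonzero weight after conditioning:
  (U=1, X=1, V=0, W=2, Y=0, Z=0) weight 1/351
  (U=1, X=1, V=0, W=2, Y=0, Z=3) weight 2/1053
  (U=1, X=1, V=0, W=2, Y=1, Z=2) weight 4/1053
  (U=1, X=1, V=0, W=3, Y=0, Z=0) weight 1/351
  (U=1, X=1, V=0, W=3, Y=0, Z=3) weight 2/1053
  (U=1, X=1, V=0, W=3, Y=1, Z=2) weight 4/1053
  (U=1, X=1, V=0, W=4, Y=0, Z=0) weight 4/1053
  (U=1, X=1, V=0, W=4, Y=0, Z=3) weight 8/3159
  … 154 more
Group by Z:
  weight(Z=0) = 5/39
  weight(Z=2) = 16/117
  weight(Z=3) = 10/117
Total weight = 5/39 + 16/117 + 10/117 = 41/117
P(Z=0 | obs) = 5/39 / 41/117 = 15/41
P(Z=2 | obs) = 16/117 / 41/117 = 16/41
P(Z=3 | obs) = 10/117 / 41/117 = 10/41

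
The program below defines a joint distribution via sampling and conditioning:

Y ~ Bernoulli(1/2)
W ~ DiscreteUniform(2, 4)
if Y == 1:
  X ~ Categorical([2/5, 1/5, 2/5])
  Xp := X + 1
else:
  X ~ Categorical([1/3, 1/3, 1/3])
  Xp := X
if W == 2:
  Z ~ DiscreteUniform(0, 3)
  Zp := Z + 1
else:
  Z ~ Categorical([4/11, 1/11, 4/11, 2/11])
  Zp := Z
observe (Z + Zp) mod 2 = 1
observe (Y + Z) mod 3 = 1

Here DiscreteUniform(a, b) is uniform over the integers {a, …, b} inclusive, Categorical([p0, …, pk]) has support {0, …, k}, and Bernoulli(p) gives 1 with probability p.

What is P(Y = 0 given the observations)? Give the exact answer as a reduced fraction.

Enumerate traces; 9 have nonzero weight after conditioning:
  (Y=0, W=2, X=0, Z=1) weight 1/72
  (Y=0, W=2, X=1, Z=1) weight 1/72
  (Y=0, W=2, X=2, Z=1) weight 1/72
  (Y=1, W=2, X=0, Z=0) weight 1/60
  (Y=1, W=2, X=0, Z=3) weight 1/60
  (Y=1, W=2, X=1, Z=0) weight 1/120
  (Y=1, W=2, X=1, Z=3) weight 1/120
  (Y=1, W=2, X=2, Z=0) weight 1/60
  … 1 more
Group by Y:
  weight(Y=0) = 1/24
  weight(Y=1) = 1/12
Total weight = 1/24 + 1/12 = 1/8
P(Y=0 | obs) = 1/24 / 1/8 = 1/3
P(Y=1 | obs) = 1/12 / 1/8 = 2/3

P(Y = 0 | obs) = 1/3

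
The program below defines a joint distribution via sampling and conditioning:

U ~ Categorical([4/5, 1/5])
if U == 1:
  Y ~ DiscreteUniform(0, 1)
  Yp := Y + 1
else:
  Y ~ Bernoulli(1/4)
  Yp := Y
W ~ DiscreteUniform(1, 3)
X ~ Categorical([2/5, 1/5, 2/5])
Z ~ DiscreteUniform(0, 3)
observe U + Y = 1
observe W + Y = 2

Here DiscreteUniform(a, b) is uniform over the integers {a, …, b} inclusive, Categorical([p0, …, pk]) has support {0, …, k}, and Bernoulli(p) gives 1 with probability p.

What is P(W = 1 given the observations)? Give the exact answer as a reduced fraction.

P(W = 1 | obs) = 2/3

Enumerate traces; 24 have nonzero weight after conditioning:
  (U=0, Y=1, W=1, X=0, Z=0) weight 1/150
  (U=0, Y=1, W=1, X=0, Z=1) weight 1/150
  (U=0, Y=1, W=1, X=0, Z=2) weight 1/150
  (U=0, Y=1, W=1, X=0, Z=3) weight 1/150
  (U=0, Y=1, W=1, X=1, Z=0) weight 1/300
  (U=0, Y=1, W=1, X=1, Z=1) weight 1/300
  (U=0, Y=1, W=1, X=1, Z=2) weight 1/300
  (U=0, Y=1, W=1, X=1, Z=3) weight 1/300
  (U=1, Y=0, W=2, X=0, Z=0) weight 1/300
  … 15 more
Group by W:
  weight(W=1) = 1/15
  weight(W=2) = 1/30
Total weight = 1/15 + 1/30 = 1/10
P(W=1 | obs) = 1/15 / 1/10 = 2/3
P(W=2 | obs) = 1/30 / 1/10 = 1/3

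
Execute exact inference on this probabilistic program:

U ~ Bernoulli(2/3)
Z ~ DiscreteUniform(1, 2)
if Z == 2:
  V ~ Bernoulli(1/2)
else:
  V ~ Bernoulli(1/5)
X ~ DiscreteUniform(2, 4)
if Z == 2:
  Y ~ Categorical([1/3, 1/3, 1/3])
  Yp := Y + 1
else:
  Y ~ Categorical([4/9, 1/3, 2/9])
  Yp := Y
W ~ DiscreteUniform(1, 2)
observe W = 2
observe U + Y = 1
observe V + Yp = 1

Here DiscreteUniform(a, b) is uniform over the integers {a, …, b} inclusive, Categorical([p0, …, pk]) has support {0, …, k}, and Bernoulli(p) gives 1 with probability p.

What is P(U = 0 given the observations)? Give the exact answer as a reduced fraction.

P(U = 0 | obs) = 12/35

Enumerate traces; 9 have nonzero weight after conditioning:
  (U=0, Z=1, V=0, X=2, Y=1, W=2) weight 1/135
  (U=0, Z=1, V=0, X=3, Y=1, W=2) weight 1/135
  (U=0, Z=1, V=0, X=4, Y=1, W=2) weight 1/135
  (U=1, Z=1, V=1, X=2, Y=0, W=2) weight 2/405
  (U=1, Z=1, V=1, X=3, Y=0, W=2) weight 2/405
  (U=1, Z=1, V=1, X=4, Y=0, W=2) weight 2/405
  (U=1, Z=2, V=0, X=2, Y=0, W=2) weight 1/108
  (U=1, Z=2, V=0, X=3, Y=0, W=2) weight 1/108
  … 1 more
Group by U:
  weight(U=0) = 1/45
  weight(U=1) = 23/540
Total weight = 1/45 + 23/540 = 7/108
P(U=0 | obs) = 1/45 / 7/108 = 12/35
P(U=1 | obs) = 23/540 / 7/108 = 23/35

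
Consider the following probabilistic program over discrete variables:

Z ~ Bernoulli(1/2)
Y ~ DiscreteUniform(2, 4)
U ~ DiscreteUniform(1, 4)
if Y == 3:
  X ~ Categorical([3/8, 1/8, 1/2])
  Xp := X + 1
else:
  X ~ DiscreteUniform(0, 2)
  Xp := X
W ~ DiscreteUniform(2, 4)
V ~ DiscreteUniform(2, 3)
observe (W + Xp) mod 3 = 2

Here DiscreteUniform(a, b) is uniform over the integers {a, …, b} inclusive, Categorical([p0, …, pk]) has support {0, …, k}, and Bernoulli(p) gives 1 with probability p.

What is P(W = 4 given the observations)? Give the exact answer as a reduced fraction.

Enumerate traces; 144 have nonzero weight after conditioning:
  (Z=0, Y=2, U=1, X=0, W=2, V=2) weight 1/432
  (Z=0, Y=2, U=1, X=0, W=2, V=3) weight 1/432
  (Z=0, Y=2, U=1, X=1, W=4, V=2) weight 1/432
  (Z=0, Y=2, U=1, X=1, W=4, V=3) weight 1/432
  (Z=0, Y=2, U=1, X=2, W=3, V=2) weight 1/432
  (Z=0, Y=2, U=1, X=2, W=3, V=3) weight 1/432
  (Z=0, Y=2, U=2, X=0, W=2, V=2) weight 1/432
  (Z=0, Y=2, U=2, X=0, W=2, V=3) weight 1/432
  … 136 more
Group by W:
  weight(W=2) = 7/54
  weight(W=3) = 19/216
  weight(W=4) = 25/216
Total weight = 7/54 + 19/216 + 25/216 = 1/3
P(W=2 | obs) = 7/54 / 1/3 = 7/18
P(W=3 | obs) = 19/216 / 1/3 = 19/72
P(W=4 | obs) = 25/216 / 1/3 = 25/72

P(W = 4 | obs) = 25/72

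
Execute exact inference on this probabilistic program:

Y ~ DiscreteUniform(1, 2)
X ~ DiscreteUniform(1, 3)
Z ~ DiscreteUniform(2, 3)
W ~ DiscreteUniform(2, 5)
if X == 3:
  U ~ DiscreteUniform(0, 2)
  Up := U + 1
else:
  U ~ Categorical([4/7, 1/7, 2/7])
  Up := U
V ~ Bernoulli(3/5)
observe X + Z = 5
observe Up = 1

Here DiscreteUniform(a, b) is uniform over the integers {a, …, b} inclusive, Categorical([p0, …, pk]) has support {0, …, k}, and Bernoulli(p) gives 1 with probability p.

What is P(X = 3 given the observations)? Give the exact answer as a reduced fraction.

P(X = 3 | obs) = 7/10

Enumerate traces; 32 have nonzero weight after conditioning:
  (Y=1, X=2, Z=3, W=2, U=1, V=0) weight 1/840
  (Y=1, X=2, Z=3, W=2, U=1, V=1) weight 1/560
  (Y=1, X=2, Z=3, W=3, U=1, V=0) weight 1/840
  (Y=1, X=2, Z=3, W=3, U=1, V=1) weight 1/560
  (Y=1, X=2, Z=3, W=4, U=1, V=0) weight 1/840
  (Y=1, X=2, Z=3, W=4, U=1, V=1) weight 1/560
  (Y=1, X=2, Z=3, W=5, U=1, V=0) weight 1/840
  (Y=1, X=2, Z=3, W=5, U=1, V=1) weight 1/560
  (Y=1, X=3, Z=2, W=2, U=0, V=0) weight 1/360
  … 23 more
Group by X:
  weight(X=2) = 1/42
  weight(X=3) = 1/18
Total weight = 1/42 + 1/18 = 5/63
P(X=2 | obs) = 1/42 / 5/63 = 3/10
P(X=3 | obs) = 1/18 / 5/63 = 7/10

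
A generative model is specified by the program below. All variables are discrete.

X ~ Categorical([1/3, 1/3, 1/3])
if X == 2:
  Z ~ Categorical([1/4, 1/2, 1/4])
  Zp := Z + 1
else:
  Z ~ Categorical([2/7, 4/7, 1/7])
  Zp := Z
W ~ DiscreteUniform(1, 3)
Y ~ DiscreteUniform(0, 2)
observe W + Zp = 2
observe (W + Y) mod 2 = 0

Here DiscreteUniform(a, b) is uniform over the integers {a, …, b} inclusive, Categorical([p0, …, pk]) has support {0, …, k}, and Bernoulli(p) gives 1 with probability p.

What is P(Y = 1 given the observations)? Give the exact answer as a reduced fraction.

Enumerate traces; 7 have nonzero weight after conditioning:
  (X=0, Z=0, W=2, Y=0) weight 2/189
  (X=0, Z=0, W=2, Y=2) weight 2/189
  (X=0, Z=1, W=1, Y=1) weight 4/189
  (X=1, Z=0, W=2, Y=0) weight 2/189
  (X=1, Z=0, W=2, Y=2) weight 2/189
  (X=1, Z=1, W=1, Y=1) weight 4/189
  (X=2, Z=0, W=1, Y=1) weight 1/108
Group by Y:
  weight(Y=0) = 4/189
  weight(Y=1) = 13/252
  weight(Y=2) = 4/189
Total weight = 4/189 + 13/252 + 4/189 = 71/756
P(Y=0 | obs) = 4/189 / 71/756 = 16/71
P(Y=1 | obs) = 13/252 / 71/756 = 39/71
P(Y=2 | obs) = 4/189 / 71/756 = 16/71

P(Y = 1 | obs) = 39/71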